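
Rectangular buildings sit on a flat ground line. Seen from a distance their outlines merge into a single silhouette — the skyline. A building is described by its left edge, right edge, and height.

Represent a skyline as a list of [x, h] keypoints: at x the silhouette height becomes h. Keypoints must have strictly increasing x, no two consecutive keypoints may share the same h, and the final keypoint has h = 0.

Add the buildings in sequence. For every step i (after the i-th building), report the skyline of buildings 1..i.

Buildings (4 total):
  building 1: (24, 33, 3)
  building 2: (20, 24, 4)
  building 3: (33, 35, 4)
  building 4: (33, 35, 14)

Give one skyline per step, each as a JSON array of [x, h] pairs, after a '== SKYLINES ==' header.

== SKYLINES ==
[[24,3],[33,0]]
[[20,4],[24,3],[33,0]]
[[20,4],[24,3],[33,4],[35,0]]
[[20,4],[24,3],[33,14],[35,0]]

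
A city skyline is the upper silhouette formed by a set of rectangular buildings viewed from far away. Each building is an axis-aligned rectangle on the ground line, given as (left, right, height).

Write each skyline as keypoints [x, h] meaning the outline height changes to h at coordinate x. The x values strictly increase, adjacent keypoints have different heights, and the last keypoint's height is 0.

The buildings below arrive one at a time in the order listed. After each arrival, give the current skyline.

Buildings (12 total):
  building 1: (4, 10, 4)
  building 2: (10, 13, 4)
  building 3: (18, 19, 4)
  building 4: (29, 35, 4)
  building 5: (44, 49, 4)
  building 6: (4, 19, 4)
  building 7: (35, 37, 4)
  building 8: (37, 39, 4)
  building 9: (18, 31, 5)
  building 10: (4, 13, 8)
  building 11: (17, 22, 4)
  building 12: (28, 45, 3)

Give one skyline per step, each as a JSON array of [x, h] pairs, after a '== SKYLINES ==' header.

== SKYLINES ==
[[4,4],[10,0]]
[[4,4],[13,0]]
[[4,4],[13,0],[18,4],[19,0]]
[[4,4],[13,0],[18,4],[19,0],[29,4],[35,0]]
[[4,4],[13,0],[18,4],[19,0],[29,4],[35,0],[44,4],[49,0]]
[[4,4],[19,0],[29,4],[35,0],[44,4],[49,0]]
[[4,4],[19,0],[29,4],[37,0],[44,4],[49,0]]
[[4,4],[19,0],[29,4],[39,0],[44,4],[49,0]]
[[4,4],[18,5],[31,4],[39,0],[44,4],[49,0]]
[[4,8],[13,4],[18,5],[31,4],[39,0],[44,4],[49,0]]
[[4,8],[13,4],[18,5],[31,4],[39,0],[44,4],[49,0]]
[[4,8],[13,4],[18,5],[31,4],[39,3],[44,4],[49,0]]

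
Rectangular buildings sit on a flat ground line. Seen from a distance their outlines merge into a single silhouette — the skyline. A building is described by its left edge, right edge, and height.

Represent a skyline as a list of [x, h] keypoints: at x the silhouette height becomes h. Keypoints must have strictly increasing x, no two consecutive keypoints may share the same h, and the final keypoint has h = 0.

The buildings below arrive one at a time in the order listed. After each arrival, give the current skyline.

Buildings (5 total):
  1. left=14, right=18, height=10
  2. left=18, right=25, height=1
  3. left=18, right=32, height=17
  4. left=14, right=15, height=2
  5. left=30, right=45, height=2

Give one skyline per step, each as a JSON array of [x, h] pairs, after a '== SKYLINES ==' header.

== SKYLINES ==
[[14,10],[18,0]]
[[14,10],[18,1],[25,0]]
[[14,10],[18,17],[32,0]]
[[14,10],[18,17],[32,0]]
[[14,10],[18,17],[32,2],[45,0]]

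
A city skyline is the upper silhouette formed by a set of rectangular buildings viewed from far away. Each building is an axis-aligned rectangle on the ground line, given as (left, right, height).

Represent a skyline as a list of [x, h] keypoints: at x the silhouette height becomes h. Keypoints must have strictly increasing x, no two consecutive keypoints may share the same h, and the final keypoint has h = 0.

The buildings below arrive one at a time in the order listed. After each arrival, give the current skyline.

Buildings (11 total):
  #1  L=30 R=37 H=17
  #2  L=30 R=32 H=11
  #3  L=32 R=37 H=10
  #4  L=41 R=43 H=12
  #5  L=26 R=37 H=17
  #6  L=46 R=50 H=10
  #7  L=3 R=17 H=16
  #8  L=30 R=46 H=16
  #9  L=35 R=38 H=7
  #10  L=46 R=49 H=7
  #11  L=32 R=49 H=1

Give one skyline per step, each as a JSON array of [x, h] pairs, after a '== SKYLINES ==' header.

== SKYLINES ==
[[30,17],[37,0]]
[[30,17],[37,0]]
[[30,17],[37,0]]
[[30,17],[37,0],[41,12],[43,0]]
[[26,17],[37,0],[41,12],[43,0]]
[[26,17],[37,0],[41,12],[43,0],[46,10],[50,0]]
[[3,16],[17,0],[26,17],[37,0],[41,12],[43,0],[46,10],[50,0]]
[[3,16],[17,0],[26,17],[37,16],[46,10],[50,0]]
[[3,16],[17,0],[26,17],[37,16],[46,10],[50,0]]
[[3,16],[17,0],[26,17],[37,16],[46,10],[50,0]]
[[3,16],[17,0],[26,17],[37,16],[46,10],[50,0]]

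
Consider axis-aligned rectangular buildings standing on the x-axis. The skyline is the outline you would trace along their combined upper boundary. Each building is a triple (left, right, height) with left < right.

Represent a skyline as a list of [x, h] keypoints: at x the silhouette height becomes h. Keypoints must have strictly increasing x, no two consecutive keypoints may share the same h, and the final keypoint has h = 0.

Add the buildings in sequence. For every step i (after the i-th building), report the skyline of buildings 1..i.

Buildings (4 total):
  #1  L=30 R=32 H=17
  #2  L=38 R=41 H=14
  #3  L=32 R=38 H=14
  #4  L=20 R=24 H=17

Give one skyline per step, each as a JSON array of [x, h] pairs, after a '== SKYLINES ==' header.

== SKYLINES ==
[[30,17],[32,0]]
[[30,17],[32,0],[38,14],[41,0]]
[[30,17],[32,14],[41,0]]
[[20,17],[24,0],[30,17],[32,14],[41,0]]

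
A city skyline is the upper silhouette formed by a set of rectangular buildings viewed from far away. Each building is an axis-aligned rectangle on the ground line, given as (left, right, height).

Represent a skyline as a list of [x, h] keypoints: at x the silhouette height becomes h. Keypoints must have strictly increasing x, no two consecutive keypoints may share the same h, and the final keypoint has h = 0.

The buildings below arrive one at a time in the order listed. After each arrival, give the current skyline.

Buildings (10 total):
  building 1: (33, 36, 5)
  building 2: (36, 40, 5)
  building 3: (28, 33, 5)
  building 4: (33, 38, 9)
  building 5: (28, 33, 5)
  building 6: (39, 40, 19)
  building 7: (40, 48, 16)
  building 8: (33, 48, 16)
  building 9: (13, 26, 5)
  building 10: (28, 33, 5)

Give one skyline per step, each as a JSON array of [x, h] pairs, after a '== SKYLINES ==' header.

== SKYLINES ==
[[33,5],[36,0]]
[[33,5],[40,0]]
[[28,5],[40,0]]
[[28,5],[33,9],[38,5],[40,0]]
[[28,5],[33,9],[38,5],[40,0]]
[[28,5],[33,9],[38,5],[39,19],[40,0]]
[[28,5],[33,9],[38,5],[39,19],[40,16],[48,0]]
[[28,5],[33,16],[39,19],[40,16],[48,0]]
[[13,5],[26,0],[28,5],[33,16],[39,19],[40,16],[48,0]]
[[13,5],[26,0],[28,5],[33,16],[39,19],[40,16],[48,0]]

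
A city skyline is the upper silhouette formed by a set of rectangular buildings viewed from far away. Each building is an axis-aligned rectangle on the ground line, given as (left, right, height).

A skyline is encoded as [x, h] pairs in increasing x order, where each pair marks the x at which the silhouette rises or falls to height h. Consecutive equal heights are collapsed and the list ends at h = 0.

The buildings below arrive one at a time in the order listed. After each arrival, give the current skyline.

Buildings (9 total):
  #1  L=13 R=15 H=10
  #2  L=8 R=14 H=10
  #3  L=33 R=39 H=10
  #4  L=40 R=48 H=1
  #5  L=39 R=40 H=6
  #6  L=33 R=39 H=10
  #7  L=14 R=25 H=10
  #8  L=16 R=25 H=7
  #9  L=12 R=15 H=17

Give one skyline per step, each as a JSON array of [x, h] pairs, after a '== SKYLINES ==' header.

== SKYLINES ==
[[13,10],[15,0]]
[[8,10],[15,0]]
[[8,10],[15,0],[33,10],[39,0]]
[[8,10],[15,0],[33,10],[39,0],[40,1],[48,0]]
[[8,10],[15,0],[33,10],[39,6],[40,1],[48,0]]
[[8,10],[15,0],[33,10],[39,6],[40,1],[48,0]]
[[8,10],[25,0],[33,10],[39,6],[40,1],[48,0]]
[[8,10],[25,0],[33,10],[39,6],[40,1],[48,0]]
[[8,10],[12,17],[15,10],[25,0],[33,10],[39,6],[40,1],[48,0]]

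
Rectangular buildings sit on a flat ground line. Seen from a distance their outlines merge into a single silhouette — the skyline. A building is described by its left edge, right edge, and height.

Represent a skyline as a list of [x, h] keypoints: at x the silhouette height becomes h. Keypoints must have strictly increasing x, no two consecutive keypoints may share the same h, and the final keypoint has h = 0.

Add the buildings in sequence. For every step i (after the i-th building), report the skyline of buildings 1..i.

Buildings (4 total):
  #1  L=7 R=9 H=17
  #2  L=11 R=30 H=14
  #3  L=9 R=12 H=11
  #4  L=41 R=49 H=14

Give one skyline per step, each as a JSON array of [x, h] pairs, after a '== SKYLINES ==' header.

== SKYLINES ==
[[7,17],[9,0]]
[[7,17],[9,0],[11,14],[30,0]]
[[7,17],[9,11],[11,14],[30,0]]
[[7,17],[9,11],[11,14],[30,0],[41,14],[49,0]]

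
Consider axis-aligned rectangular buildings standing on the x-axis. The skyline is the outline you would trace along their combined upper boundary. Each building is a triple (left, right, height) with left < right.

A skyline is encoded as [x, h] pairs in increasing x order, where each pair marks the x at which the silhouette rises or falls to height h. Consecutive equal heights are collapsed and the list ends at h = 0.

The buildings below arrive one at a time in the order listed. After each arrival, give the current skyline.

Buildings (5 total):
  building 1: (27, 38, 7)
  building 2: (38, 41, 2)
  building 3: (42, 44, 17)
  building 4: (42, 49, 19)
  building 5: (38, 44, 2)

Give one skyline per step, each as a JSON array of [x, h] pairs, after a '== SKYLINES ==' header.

== SKYLINES ==
[[27,7],[38,0]]
[[27,7],[38,2],[41,0]]
[[27,7],[38,2],[41,0],[42,17],[44,0]]
[[27,7],[38,2],[41,0],[42,19],[49,0]]
[[27,7],[38,2],[42,19],[49,0]]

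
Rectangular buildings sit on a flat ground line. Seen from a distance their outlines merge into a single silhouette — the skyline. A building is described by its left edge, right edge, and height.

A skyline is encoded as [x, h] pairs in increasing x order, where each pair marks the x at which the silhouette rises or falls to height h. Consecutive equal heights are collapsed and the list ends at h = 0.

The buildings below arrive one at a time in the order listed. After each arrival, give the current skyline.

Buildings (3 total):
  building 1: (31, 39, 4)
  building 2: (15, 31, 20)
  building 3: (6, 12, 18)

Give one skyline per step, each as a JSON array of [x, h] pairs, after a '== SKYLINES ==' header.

== SKYLINES ==
[[31,4],[39,0]]
[[15,20],[31,4],[39,0]]
[[6,18],[12,0],[15,20],[31,4],[39,0]]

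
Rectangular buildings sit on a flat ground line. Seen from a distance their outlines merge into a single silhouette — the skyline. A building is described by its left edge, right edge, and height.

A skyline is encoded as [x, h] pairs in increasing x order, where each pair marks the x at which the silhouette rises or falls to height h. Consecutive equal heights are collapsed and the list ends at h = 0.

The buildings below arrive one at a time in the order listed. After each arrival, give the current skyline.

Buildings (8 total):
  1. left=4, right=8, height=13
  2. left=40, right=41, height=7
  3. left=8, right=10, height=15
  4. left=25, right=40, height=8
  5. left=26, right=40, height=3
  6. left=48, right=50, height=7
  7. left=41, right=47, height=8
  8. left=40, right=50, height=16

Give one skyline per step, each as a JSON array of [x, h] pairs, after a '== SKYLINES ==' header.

== SKYLINES ==
[[4,13],[8,0]]
[[4,13],[8,0],[40,7],[41,0]]
[[4,13],[8,15],[10,0],[40,7],[41,0]]
[[4,13],[8,15],[10,0],[25,8],[40,7],[41,0]]
[[4,13],[8,15],[10,0],[25,8],[40,7],[41,0]]
[[4,13],[8,15],[10,0],[25,8],[40,7],[41,0],[48,7],[50,0]]
[[4,13],[8,15],[10,0],[25,8],[40,7],[41,8],[47,0],[48,7],[50,0]]
[[4,13],[8,15],[10,0],[25,8],[40,16],[50,0]]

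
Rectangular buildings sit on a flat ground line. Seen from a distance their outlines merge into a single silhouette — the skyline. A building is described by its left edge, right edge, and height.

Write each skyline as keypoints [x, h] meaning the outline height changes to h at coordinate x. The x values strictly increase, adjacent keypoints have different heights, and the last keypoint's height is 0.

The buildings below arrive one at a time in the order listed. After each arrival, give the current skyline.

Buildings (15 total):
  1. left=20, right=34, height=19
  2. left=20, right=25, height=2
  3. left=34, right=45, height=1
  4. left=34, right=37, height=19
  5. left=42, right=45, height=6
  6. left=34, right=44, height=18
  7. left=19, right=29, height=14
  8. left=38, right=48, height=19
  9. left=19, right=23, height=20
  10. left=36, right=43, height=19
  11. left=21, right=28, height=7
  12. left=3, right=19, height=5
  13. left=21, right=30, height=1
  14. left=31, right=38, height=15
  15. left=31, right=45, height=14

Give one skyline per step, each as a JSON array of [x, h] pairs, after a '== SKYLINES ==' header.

== SKYLINES ==
[[20,19],[34,0]]
[[20,19],[34,0]]
[[20,19],[34,1],[45,0]]
[[20,19],[37,1],[45,0]]
[[20,19],[37,1],[42,6],[45,0]]
[[20,19],[37,18],[44,6],[45,0]]
[[19,14],[20,19],[37,18],[44,6],[45,0]]
[[19,14],[20,19],[37,18],[38,19],[48,0]]
[[19,20],[23,19],[37,18],[38,19],[48,0]]
[[19,20],[23,19],[48,0]]
[[19,20],[23,19],[48,0]]
[[3,5],[19,20],[23,19],[48,0]]
[[3,5],[19,20],[23,19],[48,0]]
[[3,5],[19,20],[23,19],[48,0]]
[[3,5],[19,20],[23,19],[48,0]]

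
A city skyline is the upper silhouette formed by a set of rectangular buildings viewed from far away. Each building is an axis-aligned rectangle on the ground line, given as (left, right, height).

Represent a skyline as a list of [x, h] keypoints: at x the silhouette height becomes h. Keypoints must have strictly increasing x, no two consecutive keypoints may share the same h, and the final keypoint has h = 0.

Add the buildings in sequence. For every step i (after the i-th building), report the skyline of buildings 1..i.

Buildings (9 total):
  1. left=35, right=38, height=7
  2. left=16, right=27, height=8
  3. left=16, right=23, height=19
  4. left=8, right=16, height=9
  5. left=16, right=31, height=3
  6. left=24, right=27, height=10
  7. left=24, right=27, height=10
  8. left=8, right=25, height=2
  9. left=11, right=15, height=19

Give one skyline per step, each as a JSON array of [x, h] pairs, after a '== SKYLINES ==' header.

== SKYLINES ==
[[35,7],[38,0]]
[[16,8],[27,0],[35,7],[38,0]]
[[16,19],[23,8],[27,0],[35,7],[38,0]]
[[8,9],[16,19],[23,8],[27,0],[35,7],[38,0]]
[[8,9],[16,19],[23,8],[27,3],[31,0],[35,7],[38,0]]
[[8,9],[16,19],[23,8],[24,10],[27,3],[31,0],[35,7],[38,0]]
[[8,9],[16,19],[23,8],[24,10],[27,3],[31,0],[35,7],[38,0]]
[[8,9],[16,19],[23,8],[24,10],[27,3],[31,0],[35,7],[38,0]]
[[8,9],[11,19],[15,9],[16,19],[23,8],[24,10],[27,3],[31,0],[35,7],[38,0]]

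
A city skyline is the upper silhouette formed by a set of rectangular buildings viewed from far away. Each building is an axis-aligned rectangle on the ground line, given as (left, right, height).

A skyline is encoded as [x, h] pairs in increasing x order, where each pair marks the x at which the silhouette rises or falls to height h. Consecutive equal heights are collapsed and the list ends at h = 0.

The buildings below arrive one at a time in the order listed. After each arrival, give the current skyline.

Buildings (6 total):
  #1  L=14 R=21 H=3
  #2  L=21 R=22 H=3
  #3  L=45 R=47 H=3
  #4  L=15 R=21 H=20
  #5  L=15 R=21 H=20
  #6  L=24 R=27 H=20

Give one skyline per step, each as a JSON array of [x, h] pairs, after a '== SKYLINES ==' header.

== SKYLINES ==
[[14,3],[21,0]]
[[14,3],[22,0]]
[[14,3],[22,0],[45,3],[47,0]]
[[14,3],[15,20],[21,3],[22,0],[45,3],[47,0]]
[[14,3],[15,20],[21,3],[22,0],[45,3],[47,0]]
[[14,3],[15,20],[21,3],[22,0],[24,20],[27,0],[45,3],[47,0]]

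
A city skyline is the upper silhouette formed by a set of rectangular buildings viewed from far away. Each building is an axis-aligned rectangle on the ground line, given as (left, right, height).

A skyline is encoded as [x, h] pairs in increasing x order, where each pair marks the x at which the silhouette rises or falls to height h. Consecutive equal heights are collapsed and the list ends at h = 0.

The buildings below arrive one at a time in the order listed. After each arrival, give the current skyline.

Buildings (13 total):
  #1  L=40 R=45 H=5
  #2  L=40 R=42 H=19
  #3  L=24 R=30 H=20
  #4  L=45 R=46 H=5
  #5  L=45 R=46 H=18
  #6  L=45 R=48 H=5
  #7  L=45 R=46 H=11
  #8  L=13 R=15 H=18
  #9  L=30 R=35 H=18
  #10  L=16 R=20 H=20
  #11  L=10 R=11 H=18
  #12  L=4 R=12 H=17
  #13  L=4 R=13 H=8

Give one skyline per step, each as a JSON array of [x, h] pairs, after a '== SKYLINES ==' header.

== SKYLINES ==
[[40,5],[45,0]]
[[40,19],[42,5],[45,0]]
[[24,20],[30,0],[40,19],[42,5],[45,0]]
[[24,20],[30,0],[40,19],[42,5],[46,0]]
[[24,20],[30,0],[40,19],[42,5],[45,18],[46,0]]
[[24,20],[30,0],[40,19],[42,5],[45,18],[46,5],[48,0]]
[[24,20],[30,0],[40,19],[42,5],[45,18],[46,5],[48,0]]
[[13,18],[15,0],[24,20],[30,0],[40,19],[42,5],[45,18],[46,5],[48,0]]
[[13,18],[15,0],[24,20],[30,18],[35,0],[40,19],[42,5],[45,18],[46,5],[48,0]]
[[13,18],[15,0],[16,20],[20,0],[24,20],[30,18],[35,0],[40,19],[42,5],[45,18],[46,5],[48,0]]
[[10,18],[11,0],[13,18],[15,0],[16,20],[20,0],[24,20],[30,18],[35,0],[40,19],[42,5],[45,18],[46,5],[48,0]]
[[4,17],[10,18],[11,17],[12,0],[13,18],[15,0],[16,20],[20,0],[24,20],[30,18],[35,0],[40,19],[42,5],[45,18],[46,5],[48,0]]
[[4,17],[10,18],[11,17],[12,8],[13,18],[15,0],[16,20],[20,0],[24,20],[30,18],[35,0],[40,19],[42,5],[45,18],[46,5],[48,0]]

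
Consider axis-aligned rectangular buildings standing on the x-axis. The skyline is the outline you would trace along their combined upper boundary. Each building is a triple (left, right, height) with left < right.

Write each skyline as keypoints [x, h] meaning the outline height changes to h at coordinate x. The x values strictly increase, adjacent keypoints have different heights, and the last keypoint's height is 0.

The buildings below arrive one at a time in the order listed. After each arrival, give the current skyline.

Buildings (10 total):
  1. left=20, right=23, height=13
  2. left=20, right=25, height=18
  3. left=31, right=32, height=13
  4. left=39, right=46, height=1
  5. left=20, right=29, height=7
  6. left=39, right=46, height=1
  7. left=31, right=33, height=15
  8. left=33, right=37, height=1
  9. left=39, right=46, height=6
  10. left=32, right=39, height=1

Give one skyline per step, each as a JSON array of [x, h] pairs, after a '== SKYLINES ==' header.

== SKYLINES ==
[[20,13],[23,0]]
[[20,18],[25,0]]
[[20,18],[25,0],[31,13],[32,0]]
[[20,18],[25,0],[31,13],[32,0],[39,1],[46,0]]
[[20,18],[25,7],[29,0],[31,13],[32,0],[39,1],[46,0]]
[[20,18],[25,7],[29,0],[31,13],[32,0],[39,1],[46,0]]
[[20,18],[25,7],[29,0],[31,15],[33,0],[39,1],[46,0]]
[[20,18],[25,7],[29,0],[31,15],[33,1],[37,0],[39,1],[46,0]]
[[20,18],[25,7],[29,0],[31,15],[33,1],[37,0],[39,6],[46,0]]
[[20,18],[25,7],[29,0],[31,15],[33,1],[39,6],[46,0]]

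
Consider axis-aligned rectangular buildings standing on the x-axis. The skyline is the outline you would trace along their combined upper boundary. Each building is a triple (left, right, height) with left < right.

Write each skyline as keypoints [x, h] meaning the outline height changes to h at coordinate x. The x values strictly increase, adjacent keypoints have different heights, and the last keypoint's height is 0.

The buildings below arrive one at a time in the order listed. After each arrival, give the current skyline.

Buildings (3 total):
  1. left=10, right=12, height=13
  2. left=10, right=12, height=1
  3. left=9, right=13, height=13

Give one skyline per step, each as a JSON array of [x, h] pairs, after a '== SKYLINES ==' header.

== SKYLINES ==
[[10,13],[12,0]]
[[10,13],[12,0]]
[[9,13],[13,0]]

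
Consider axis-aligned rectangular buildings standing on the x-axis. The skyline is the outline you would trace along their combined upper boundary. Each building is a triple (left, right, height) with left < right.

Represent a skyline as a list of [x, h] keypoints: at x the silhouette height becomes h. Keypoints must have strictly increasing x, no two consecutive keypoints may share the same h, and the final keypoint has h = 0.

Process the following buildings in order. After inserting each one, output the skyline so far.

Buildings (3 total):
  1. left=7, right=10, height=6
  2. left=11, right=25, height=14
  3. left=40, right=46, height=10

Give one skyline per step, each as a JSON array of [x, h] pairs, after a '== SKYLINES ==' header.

== SKYLINES ==
[[7,6],[10,0]]
[[7,6],[10,0],[11,14],[25,0]]
[[7,6],[10,0],[11,14],[25,0],[40,10],[46,0]]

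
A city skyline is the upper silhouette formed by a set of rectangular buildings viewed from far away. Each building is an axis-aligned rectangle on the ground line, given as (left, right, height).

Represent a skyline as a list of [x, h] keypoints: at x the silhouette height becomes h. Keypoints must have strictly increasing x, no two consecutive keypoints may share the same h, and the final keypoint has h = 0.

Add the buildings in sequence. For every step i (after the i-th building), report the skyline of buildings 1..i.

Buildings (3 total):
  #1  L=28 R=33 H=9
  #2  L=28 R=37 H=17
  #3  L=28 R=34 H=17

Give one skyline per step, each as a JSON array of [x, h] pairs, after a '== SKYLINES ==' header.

== SKYLINES ==
[[28,9],[33,0]]
[[28,17],[37,0]]
[[28,17],[37,0]]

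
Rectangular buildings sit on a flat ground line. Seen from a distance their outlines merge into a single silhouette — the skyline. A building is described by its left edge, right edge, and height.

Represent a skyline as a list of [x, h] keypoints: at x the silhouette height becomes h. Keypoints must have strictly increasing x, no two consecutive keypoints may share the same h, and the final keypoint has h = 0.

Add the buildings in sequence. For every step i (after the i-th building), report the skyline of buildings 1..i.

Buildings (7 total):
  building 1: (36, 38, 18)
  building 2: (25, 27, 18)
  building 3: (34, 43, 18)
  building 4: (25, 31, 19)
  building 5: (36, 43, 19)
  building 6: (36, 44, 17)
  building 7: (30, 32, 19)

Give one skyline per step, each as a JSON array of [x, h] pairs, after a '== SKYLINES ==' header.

== SKYLINES ==
[[36,18],[38,0]]
[[25,18],[27,0],[36,18],[38,0]]
[[25,18],[27,0],[34,18],[43,0]]
[[25,19],[31,0],[34,18],[43,0]]
[[25,19],[31,0],[34,18],[36,19],[43,0]]
[[25,19],[31,0],[34,18],[36,19],[43,17],[44,0]]
[[25,19],[32,0],[34,18],[36,19],[43,17],[44,0]]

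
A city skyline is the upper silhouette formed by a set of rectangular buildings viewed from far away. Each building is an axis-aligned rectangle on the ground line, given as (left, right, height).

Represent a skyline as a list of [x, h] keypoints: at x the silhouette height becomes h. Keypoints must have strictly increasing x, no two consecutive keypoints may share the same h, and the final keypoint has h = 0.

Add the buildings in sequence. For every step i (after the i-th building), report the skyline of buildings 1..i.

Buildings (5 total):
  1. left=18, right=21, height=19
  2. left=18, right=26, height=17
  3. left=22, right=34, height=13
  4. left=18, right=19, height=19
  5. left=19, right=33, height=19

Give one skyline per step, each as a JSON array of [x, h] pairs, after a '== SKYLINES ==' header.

== SKYLINES ==
[[18,19],[21,0]]
[[18,19],[21,17],[26,0]]
[[18,19],[21,17],[26,13],[34,0]]
[[18,19],[21,17],[26,13],[34,0]]
[[18,19],[33,13],[34,0]]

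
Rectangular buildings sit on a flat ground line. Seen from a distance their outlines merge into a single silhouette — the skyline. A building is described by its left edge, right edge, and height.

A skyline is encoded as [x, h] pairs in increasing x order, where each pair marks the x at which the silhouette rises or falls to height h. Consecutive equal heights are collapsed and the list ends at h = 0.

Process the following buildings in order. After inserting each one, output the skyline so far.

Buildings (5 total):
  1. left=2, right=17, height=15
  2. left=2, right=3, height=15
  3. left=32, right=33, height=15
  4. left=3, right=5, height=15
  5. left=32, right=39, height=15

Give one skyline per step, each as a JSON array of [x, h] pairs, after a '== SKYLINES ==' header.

== SKYLINES ==
[[2,15],[17,0]]
[[2,15],[17,0]]
[[2,15],[17,0],[32,15],[33,0]]
[[2,15],[17,0],[32,15],[33,0]]
[[2,15],[17,0],[32,15],[39,0]]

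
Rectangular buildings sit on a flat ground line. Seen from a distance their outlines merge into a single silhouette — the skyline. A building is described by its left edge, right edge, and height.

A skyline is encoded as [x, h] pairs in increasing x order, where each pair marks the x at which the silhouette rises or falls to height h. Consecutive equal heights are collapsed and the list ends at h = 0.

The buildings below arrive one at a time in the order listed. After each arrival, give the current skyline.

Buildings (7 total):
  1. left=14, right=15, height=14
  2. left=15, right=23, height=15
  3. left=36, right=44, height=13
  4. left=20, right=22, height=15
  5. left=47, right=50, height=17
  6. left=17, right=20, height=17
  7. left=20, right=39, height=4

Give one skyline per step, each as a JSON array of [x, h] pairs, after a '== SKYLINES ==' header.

== SKYLINES ==
[[14,14],[15,0]]
[[14,14],[15,15],[23,0]]
[[14,14],[15,15],[23,0],[36,13],[44,0]]
[[14,14],[15,15],[23,0],[36,13],[44,0]]
[[14,14],[15,15],[23,0],[36,13],[44,0],[47,17],[50,0]]
[[14,14],[15,15],[17,17],[20,15],[23,0],[36,13],[44,0],[47,17],[50,0]]
[[14,14],[15,15],[17,17],[20,15],[23,4],[36,13],[44,0],[47,17],[50,0]]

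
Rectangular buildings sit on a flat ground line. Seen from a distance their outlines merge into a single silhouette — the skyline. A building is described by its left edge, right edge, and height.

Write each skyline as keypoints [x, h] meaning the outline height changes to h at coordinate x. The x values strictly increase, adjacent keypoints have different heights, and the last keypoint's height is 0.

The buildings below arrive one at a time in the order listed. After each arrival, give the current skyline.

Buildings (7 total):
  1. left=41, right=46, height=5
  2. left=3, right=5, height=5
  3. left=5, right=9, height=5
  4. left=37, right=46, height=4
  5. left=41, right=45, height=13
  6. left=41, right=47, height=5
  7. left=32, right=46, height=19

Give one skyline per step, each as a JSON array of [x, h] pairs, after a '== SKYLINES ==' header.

== SKYLINES ==
[[41,5],[46,0]]
[[3,5],[5,0],[41,5],[46,0]]
[[3,5],[9,0],[41,5],[46,0]]
[[3,5],[9,0],[37,4],[41,5],[46,0]]
[[3,5],[9,0],[37,4],[41,13],[45,5],[46,0]]
[[3,5],[9,0],[37,4],[41,13],[45,5],[47,0]]
[[3,5],[9,0],[32,19],[46,5],[47,0]]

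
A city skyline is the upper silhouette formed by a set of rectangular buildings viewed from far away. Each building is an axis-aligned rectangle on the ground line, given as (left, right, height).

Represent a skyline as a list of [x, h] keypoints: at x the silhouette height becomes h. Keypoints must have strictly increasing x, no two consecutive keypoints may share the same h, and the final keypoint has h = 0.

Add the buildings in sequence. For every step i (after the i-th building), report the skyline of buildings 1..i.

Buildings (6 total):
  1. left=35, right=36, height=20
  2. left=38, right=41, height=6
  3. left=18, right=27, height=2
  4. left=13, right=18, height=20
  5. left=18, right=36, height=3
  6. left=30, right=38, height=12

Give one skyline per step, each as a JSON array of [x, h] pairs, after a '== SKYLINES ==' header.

== SKYLINES ==
[[35,20],[36,0]]
[[35,20],[36,0],[38,6],[41,0]]
[[18,2],[27,0],[35,20],[36,0],[38,6],[41,0]]
[[13,20],[18,2],[27,0],[35,20],[36,0],[38,6],[41,0]]
[[13,20],[18,3],[35,20],[36,0],[38,6],[41,0]]
[[13,20],[18,3],[30,12],[35,20],[36,12],[38,6],[41,0]]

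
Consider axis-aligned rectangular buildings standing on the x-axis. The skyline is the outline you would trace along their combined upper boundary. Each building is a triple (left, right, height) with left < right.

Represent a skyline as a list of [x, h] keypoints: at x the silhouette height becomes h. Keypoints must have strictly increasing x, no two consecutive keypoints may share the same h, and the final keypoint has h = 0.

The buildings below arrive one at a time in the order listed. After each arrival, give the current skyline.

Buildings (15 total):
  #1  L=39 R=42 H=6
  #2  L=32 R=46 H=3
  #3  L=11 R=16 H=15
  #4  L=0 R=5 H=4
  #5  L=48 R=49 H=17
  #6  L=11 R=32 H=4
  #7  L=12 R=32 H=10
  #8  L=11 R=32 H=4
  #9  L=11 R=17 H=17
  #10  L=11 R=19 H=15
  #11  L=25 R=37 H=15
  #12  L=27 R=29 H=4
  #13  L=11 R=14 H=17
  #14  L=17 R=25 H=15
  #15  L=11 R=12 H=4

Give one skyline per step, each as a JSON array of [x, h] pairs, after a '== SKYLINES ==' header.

== SKYLINES ==
[[39,6],[42,0]]
[[32,3],[39,6],[42,3],[46,0]]
[[11,15],[16,0],[32,3],[39,6],[42,3],[46,0]]
[[0,4],[5,0],[11,15],[16,0],[32,3],[39,6],[42,3],[46,0]]
[[0,4],[5,0],[11,15],[16,0],[32,3],[39,6],[42,3],[46,0],[48,17],[49,0]]
[[0,4],[5,0],[11,15],[16,4],[32,3],[39,6],[42,3],[46,0],[48,17],[49,0]]
[[0,4],[5,0],[11,15],[16,10],[32,3],[39,6],[42,3],[46,0],[48,17],[49,0]]
[[0,4],[5,0],[11,15],[16,10],[32,3],[39,6],[42,3],[46,0],[48,17],[49,0]]
[[0,4],[5,0],[11,17],[17,10],[32,3],[39,6],[42,3],[46,0],[48,17],[49,0]]
[[0,4],[5,0],[11,17],[17,15],[19,10],[32,3],[39,6],[42,3],[46,0],[48,17],[49,0]]
[[0,4],[5,0],[11,17],[17,15],[19,10],[25,15],[37,3],[39,6],[42,3],[46,0],[48,17],[49,0]]
[[0,4],[5,0],[11,17],[17,15],[19,10],[25,15],[37,3],[39,6],[42,3],[46,0],[48,17],[49,0]]
[[0,4],[5,0],[11,17],[17,15],[19,10],[25,15],[37,3],[39,6],[42,3],[46,0],[48,17],[49,0]]
[[0,4],[5,0],[11,17],[17,15],[37,3],[39,6],[42,3],[46,0],[48,17],[49,0]]
[[0,4],[5,0],[11,17],[17,15],[37,3],[39,6],[42,3],[46,0],[48,17],[49,0]]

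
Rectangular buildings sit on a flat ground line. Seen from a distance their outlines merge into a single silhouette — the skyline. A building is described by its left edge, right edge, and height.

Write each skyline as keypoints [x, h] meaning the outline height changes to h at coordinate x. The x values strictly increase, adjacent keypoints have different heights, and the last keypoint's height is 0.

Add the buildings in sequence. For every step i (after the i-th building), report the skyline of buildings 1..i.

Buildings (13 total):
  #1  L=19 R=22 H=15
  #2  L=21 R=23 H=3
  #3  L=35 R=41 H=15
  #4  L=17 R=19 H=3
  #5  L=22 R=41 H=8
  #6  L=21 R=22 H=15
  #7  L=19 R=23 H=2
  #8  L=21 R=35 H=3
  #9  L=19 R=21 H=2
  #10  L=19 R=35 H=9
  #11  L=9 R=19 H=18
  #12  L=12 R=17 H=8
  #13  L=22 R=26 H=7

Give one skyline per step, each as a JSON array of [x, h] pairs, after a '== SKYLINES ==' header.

== SKYLINES ==
[[19,15],[22,0]]
[[19,15],[22,3],[23,0]]
[[19,15],[22,3],[23,0],[35,15],[41,0]]
[[17,3],[19,15],[22,3],[23,0],[35,15],[41,0]]
[[17,3],[19,15],[22,8],[35,15],[41,0]]
[[17,3],[19,15],[22,8],[35,15],[41,0]]
[[17,3],[19,15],[22,8],[35,15],[41,0]]
[[17,3],[19,15],[22,8],[35,15],[41,0]]
[[17,3],[19,15],[22,8],[35,15],[41,0]]
[[17,3],[19,15],[22,9],[35,15],[41,0]]
[[9,18],[19,15],[22,9],[35,15],[41,0]]
[[9,18],[19,15],[22,9],[35,15],[41,0]]
[[9,18],[19,15],[22,9],[35,15],[41,0]]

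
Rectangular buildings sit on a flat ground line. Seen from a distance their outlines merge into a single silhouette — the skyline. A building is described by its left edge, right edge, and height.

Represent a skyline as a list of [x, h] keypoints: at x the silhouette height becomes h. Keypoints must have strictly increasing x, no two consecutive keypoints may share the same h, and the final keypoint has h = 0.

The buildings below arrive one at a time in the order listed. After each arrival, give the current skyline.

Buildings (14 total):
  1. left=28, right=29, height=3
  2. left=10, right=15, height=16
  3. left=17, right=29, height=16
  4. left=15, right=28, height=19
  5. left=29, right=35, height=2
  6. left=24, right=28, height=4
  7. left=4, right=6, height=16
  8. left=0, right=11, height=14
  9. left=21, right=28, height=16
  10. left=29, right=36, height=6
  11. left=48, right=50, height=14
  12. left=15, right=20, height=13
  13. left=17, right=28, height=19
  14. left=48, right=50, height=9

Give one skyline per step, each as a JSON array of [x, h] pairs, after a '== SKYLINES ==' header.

== SKYLINES ==
[[28,3],[29,0]]
[[10,16],[15,0],[28,3],[29,0]]
[[10,16],[15,0],[17,16],[29,0]]
[[10,16],[15,19],[28,16],[29,0]]
[[10,16],[15,19],[28,16],[29,2],[35,0]]
[[10,16],[15,19],[28,16],[29,2],[35,0]]
[[4,16],[6,0],[10,16],[15,19],[28,16],[29,2],[35,0]]
[[0,14],[4,16],[6,14],[10,16],[15,19],[28,16],[29,2],[35,0]]
[[0,14],[4,16],[6,14],[10,16],[15,19],[28,16],[29,2],[35,0]]
[[0,14],[4,16],[6,14],[10,16],[15,19],[28,16],[29,6],[36,0]]
[[0,14],[4,16],[6,14],[10,16],[15,19],[28,16],[29,6],[36,0],[48,14],[50,0]]
[[0,14],[4,16],[6,14],[10,16],[15,19],[28,16],[29,6],[36,0],[48,14],[50,0]]
[[0,14],[4,16],[6,14],[10,16],[15,19],[28,16],[29,6],[36,0],[48,14],[50,0]]
[[0,14],[4,16],[6,14],[10,16],[15,19],[28,16],[29,6],[36,0],[48,14],[50,0]]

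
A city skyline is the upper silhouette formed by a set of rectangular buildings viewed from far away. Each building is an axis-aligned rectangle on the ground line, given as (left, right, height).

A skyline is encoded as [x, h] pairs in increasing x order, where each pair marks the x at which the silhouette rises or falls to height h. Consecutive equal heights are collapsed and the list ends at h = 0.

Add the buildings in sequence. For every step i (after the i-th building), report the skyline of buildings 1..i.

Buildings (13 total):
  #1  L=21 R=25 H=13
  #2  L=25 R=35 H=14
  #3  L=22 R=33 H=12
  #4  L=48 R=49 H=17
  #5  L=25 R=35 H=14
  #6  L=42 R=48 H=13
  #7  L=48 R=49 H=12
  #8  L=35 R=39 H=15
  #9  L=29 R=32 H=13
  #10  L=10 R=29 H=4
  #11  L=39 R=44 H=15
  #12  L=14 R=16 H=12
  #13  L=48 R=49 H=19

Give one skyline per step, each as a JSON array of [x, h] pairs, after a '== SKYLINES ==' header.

== SKYLINES ==
[[21,13],[25,0]]
[[21,13],[25,14],[35,0]]
[[21,13],[25,14],[35,0]]
[[21,13],[25,14],[35,0],[48,17],[49,0]]
[[21,13],[25,14],[35,0],[48,17],[49,0]]
[[21,13],[25,14],[35,0],[42,13],[48,17],[49,0]]
[[21,13],[25,14],[35,0],[42,13],[48,17],[49,0]]
[[21,13],[25,14],[35,15],[39,0],[42,13],[48,17],[49,0]]
[[21,13],[25,14],[35,15],[39,0],[42,13],[48,17],[49,0]]
[[10,4],[21,13],[25,14],[35,15],[39,0],[42,13],[48,17],[49,0]]
[[10,4],[21,13],[25,14],[35,15],[44,13],[48,17],[49,0]]
[[10,4],[14,12],[16,4],[21,13],[25,14],[35,15],[44,13],[48,17],[49,0]]
[[10,4],[14,12],[16,4],[21,13],[25,14],[35,15],[44,13],[48,19],[49,0]]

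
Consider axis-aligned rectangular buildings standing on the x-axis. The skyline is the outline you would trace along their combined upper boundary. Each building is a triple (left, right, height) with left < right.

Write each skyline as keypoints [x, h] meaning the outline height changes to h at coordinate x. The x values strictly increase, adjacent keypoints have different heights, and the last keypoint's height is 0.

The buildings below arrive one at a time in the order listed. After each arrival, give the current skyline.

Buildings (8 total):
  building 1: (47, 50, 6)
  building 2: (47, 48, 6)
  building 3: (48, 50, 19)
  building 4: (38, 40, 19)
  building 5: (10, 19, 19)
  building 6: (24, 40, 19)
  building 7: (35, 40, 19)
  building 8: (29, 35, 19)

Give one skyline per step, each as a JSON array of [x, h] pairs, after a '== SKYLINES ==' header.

== SKYLINES ==
[[47,6],[50,0]]
[[47,6],[50,0]]
[[47,6],[48,19],[50,0]]
[[38,19],[40,0],[47,6],[48,19],[50,0]]
[[10,19],[19,0],[38,19],[40,0],[47,6],[48,19],[50,0]]
[[10,19],[19,0],[24,19],[40,0],[47,6],[48,19],[50,0]]
[[10,19],[19,0],[24,19],[40,0],[47,6],[48,19],[50,0]]
[[10,19],[19,0],[24,19],[40,0],[47,6],[48,19],[50,0]]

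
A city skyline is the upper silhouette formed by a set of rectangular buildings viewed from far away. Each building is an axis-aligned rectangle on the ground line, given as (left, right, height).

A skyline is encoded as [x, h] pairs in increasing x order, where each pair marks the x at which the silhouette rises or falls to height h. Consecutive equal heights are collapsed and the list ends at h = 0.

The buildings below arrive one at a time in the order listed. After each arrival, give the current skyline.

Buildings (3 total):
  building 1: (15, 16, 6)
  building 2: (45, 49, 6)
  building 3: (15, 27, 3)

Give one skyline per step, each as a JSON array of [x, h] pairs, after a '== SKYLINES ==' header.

== SKYLINES ==
[[15,6],[16,0]]
[[15,6],[16,0],[45,6],[49,0]]
[[15,6],[16,3],[27,0],[45,6],[49,0]]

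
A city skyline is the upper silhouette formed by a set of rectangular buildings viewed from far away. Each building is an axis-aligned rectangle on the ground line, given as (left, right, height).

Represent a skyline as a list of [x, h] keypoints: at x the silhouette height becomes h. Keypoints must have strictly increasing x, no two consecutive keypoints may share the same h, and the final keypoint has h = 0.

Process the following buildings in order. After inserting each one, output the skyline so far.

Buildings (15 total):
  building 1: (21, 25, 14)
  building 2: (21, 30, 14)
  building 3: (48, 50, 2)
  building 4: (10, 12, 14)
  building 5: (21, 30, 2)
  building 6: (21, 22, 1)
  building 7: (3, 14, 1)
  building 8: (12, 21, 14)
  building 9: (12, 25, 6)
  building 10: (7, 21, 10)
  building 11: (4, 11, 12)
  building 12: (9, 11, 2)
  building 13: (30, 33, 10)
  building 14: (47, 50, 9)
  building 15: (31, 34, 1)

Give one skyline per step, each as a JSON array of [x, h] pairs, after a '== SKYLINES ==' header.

== SKYLINES ==
[[21,14],[25,0]]
[[21,14],[30,0]]
[[21,14],[30,0],[48,2],[50,0]]
[[10,14],[12,0],[21,14],[30,0],[48,2],[50,0]]
[[10,14],[12,0],[21,14],[30,0],[48,2],[50,0]]
[[10,14],[12,0],[21,14],[30,0],[48,2],[50,0]]
[[3,1],[10,14],[12,1],[14,0],[21,14],[30,0],[48,2],[50,0]]
[[3,1],[10,14],[30,0],[48,2],[50,0]]
[[3,1],[10,14],[30,0],[48,2],[50,0]]
[[3,1],[7,10],[10,14],[30,0],[48,2],[50,0]]
[[3,1],[4,12],[10,14],[30,0],[48,2],[50,0]]
[[3,1],[4,12],[10,14],[30,0],[48,2],[50,0]]
[[3,1],[4,12],[10,14],[30,10],[33,0],[48,2],[50,0]]
[[3,1],[4,12],[10,14],[30,10],[33,0],[47,9],[50,0]]
[[3,1],[4,12],[10,14],[30,10],[33,1],[34,0],[47,9],[50,0]]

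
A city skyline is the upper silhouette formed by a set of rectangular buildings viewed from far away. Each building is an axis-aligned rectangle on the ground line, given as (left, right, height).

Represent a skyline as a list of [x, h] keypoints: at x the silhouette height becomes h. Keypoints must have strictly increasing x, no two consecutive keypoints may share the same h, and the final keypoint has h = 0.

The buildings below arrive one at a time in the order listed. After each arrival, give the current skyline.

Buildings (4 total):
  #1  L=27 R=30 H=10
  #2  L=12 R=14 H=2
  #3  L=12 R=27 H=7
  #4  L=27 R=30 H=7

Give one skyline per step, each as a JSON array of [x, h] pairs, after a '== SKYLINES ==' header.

== SKYLINES ==
[[27,10],[30,0]]
[[12,2],[14,0],[27,10],[30,0]]
[[12,7],[27,10],[30,0]]
[[12,7],[27,10],[30,0]]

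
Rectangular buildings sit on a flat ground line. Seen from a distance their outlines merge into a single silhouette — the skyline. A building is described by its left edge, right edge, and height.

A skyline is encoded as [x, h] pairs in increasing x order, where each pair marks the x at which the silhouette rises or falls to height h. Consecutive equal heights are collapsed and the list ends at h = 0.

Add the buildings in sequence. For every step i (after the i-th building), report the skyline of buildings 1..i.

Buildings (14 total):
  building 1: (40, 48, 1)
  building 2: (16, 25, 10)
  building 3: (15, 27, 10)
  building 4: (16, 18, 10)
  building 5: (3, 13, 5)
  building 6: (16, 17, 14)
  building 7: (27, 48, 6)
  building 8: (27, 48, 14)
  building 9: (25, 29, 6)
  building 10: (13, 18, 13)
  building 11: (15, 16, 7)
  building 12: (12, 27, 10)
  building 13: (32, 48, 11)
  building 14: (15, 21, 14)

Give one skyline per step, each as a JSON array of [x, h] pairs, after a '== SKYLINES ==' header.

== SKYLINES ==
[[40,1],[48,0]]
[[16,10],[25,0],[40,1],[48,0]]
[[15,10],[27,0],[40,1],[48,0]]
[[15,10],[27,0],[40,1],[48,0]]
[[3,5],[13,0],[15,10],[27,0],[40,1],[48,0]]
[[3,5],[13,0],[15,10],[16,14],[17,10],[27,0],[40,1],[48,0]]
[[3,5],[13,0],[15,10],[16,14],[17,10],[27,6],[48,0]]
[[3,5],[13,0],[15,10],[16,14],[17,10],[27,14],[48,0]]
[[3,5],[13,0],[15,10],[16,14],[17,10],[27,14],[48,0]]
[[3,5],[13,13],[16,14],[17,13],[18,10],[27,14],[48,0]]
[[3,5],[13,13],[16,14],[17,13],[18,10],[27,14],[48,0]]
[[3,5],[12,10],[13,13],[16,14],[17,13],[18,10],[27,14],[48,0]]
[[3,5],[12,10],[13,13],[16,14],[17,13],[18,10],[27,14],[48,0]]
[[3,5],[12,10],[13,13],[15,14],[21,10],[27,14],[48,0]]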